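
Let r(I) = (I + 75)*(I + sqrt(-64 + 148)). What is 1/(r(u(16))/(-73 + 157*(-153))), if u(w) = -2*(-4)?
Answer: 48188/415 - 12047*sqrt(21)/415 ≈ -16.912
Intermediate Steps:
u(w) = 8
r(I) = (75 + I)*(I + 2*sqrt(21)) (r(I) = (75 + I)*(I + sqrt(84)) = (75 + I)*(I + 2*sqrt(21)))
1/(r(u(16))/(-73 + 157*(-153))) = 1/((8**2 + 75*8 + 150*sqrt(21) + 2*8*sqrt(21))/(-73 + 157*(-153))) = 1/((64 + 600 + 150*sqrt(21) + 16*sqrt(21))/(-73 - 24021)) = 1/((664 + 166*sqrt(21))/(-24094)) = 1/((664 + 166*sqrt(21))*(-1/24094)) = 1/(-332/12047 - 83*sqrt(21)/12047)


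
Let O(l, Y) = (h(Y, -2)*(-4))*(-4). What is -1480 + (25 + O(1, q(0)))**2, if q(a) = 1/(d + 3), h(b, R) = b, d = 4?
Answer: -36039/49 ≈ -735.49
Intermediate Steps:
q(a) = 1/7 (q(a) = 1/(4 + 3) = 1/7)
O(l, Y) = 16*Y (O(l, Y) = (Y*(-4))*(-4) = -4*Y*(-4) = 16*Y)
-1480 + (25 + O(1, q(0)))**2 = -1480 + (25 + 16*(1/7))**2 = -1480 + (25 + 16/7)**2 = -1480 + (191/7)**2 = -1480 + 36481/49 = -36039/49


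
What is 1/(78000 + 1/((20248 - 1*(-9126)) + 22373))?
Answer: 51747/4036266001 ≈ 1.2821e-5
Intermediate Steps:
1/(78000 + 1/((20248 - 1*(-9126)) + 22373)) = 1/(78000 + 1/((20248 + 9126) + 22373)) = 1/(78000 + 1/(29374 + 22373)) = 1/(78000 + 1/51747) = 1/(4036266001/51747) = 51747/4036266001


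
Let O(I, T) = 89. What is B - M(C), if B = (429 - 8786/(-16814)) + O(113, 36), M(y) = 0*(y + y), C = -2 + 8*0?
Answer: 4359219/8407 ≈ 518.52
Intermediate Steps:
C = -2 (C = -2 + 0 = -2)
M(y) = 0 (M(y) = 0*(2*y) = 0)
B = 4359219/8407 (B = (429 - 8786/(-16814)) + 89 = (429 - 8786*(-1/16814)) + 89 = (429 + 4393/8407) + 89 = 3610996/8407 + 89 = 4359219/8407 ≈ 518.52)
B - M(C) = 4359219/8407 - 1*0 = 4359219/8407 + 0 = 4359219/8407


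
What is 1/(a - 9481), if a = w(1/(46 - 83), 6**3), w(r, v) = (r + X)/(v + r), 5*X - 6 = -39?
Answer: -39955/378814581 ≈ -0.00010547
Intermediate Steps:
X = -33/5 (X = 6/5 + (1/5)*(-39) = 6/5 - 39/5 = -33/5 ≈ -6.6000)
w(r, v) = (-33/5 + r)/(r + v) (w(r, v) = (r - 33/5)/(v + r) = (-33/5 + r)/(r + v))
a = -1226/39955 (a = (-33/5 + 1/(46 - 83))/(1/(46 - 83) + 6**3) = (-33/5 + 1/(-37))/(1/(-37) + 216) = (-33/5 - 1/37)/(-1/37 + 216) = -1226/185/(7991/37) = (37/7991)*(-1226/185) = -1226/39955 ≈ -0.030685)
1/(a - 9481) = 1/(-1226/39955 - 9481) = 1/(-378814581/39955) = -39955/378814581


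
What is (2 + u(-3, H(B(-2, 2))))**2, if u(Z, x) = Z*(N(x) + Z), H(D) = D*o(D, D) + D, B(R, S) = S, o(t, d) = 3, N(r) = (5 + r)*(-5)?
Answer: 42436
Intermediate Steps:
N(r) = -25 - 5*r
H(D) = 4*D (H(D) = D*3 + D = 3*D + D = 4*D)
u(Z, x) = Z*(-25 + Z - 5*x) (u(Z, x) = Z*((-25 - 5*x) + Z) = Z*(-25 + Z - 5*x))
(2 + u(-3, H(B(-2, 2))))**2 = (2 - 3*(-25 - 3 - 20*2))**2 = (2 - 3*(-25 - 3 - 5*8))**2 = (2 - 3*(-25 - 3 - 40))**2 = (2 - 3*(-68))**2 = (2 + 204)**2 = 206**2 = 42436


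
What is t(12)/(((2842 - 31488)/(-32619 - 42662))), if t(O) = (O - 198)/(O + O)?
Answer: -2333711/114584 ≈ -20.367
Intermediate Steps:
t(O) = (-198 + O)/(2*O) (t(O) = (-198 + O)/((2*O)) = (-198 + O)*(1/(2*O)) = (-198 + O)/(2*O))
t(12)/(((2842 - 31488)/(-32619 - 42662))) = ((½)*(-198 + 12)/12)/(((2842 - 31488)/(-32619 - 42662))) = ((½)*(1/12)*(-186))/((-28646/(-75281))) = -31/(4*((-28646*(-1/75281)))) = -31/(4*28646/75281) = -31/4*75281/28646 = -2333711/114584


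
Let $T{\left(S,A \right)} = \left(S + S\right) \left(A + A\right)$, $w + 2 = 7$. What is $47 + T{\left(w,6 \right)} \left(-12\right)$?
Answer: $-1393$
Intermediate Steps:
$w = 5$ ($w = -2 + 7 = 5$)
$T{\left(S,A \right)} = 4 A S$ ($T{\left(S,A \right)} = 2 S 2 A = 4 A S$)
$47 + T{\left(w,6 \right)} \left(-12\right) = 47 + 4 \cdot 6 \cdot 5 \left(-12\right) = 47 + 120 \left(-12\right) = 47 - 1440 = -1393$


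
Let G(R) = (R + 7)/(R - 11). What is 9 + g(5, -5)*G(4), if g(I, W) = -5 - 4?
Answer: 162/7 ≈ 23.143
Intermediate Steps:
g(I, W) = -9
G(R) = (7 + R)/(-11 + R)
9 + g(5, -5)*G(4) = 9 - 9*(7 + 4)/(-11 + 4) = 9 - 9*11/(-7) = 9 - (-9)*11/7 = 9 - 9*(-11/7) = 9 + 99/7 = 162/7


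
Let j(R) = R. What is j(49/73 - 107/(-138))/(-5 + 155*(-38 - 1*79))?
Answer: -14573/182742360 ≈ -7.9746e-5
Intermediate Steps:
j(49/73 - 107/(-138))/(-5 + 155*(-38 - 1*79)) = (49/73 - 107/(-138))/(-5 + 155*(-38 - 1*79)) = (49*(1/73) - 107*(-1/138))/(-5 + 155*(-38 - 79)) = (49/73 + 107/138)/(-5 + 155*(-117)) = 14573/(10074*(-5 - 18135)) = (14573/10074)/(-18140) = (14573/10074)*(-1/18140) = -14573/182742360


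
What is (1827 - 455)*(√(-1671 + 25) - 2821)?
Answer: -3870412 + 1372*I*√1646 ≈ -3.8704e+6 + 55663.0*I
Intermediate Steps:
(1827 - 455)*(√(-1671 + 25) - 2821) = 1372*(√(-1646) - 2821) = 1372*(I*√1646 - 2821) = 1372*(-2821 + I*√1646) = -3870412 + 1372*I*√1646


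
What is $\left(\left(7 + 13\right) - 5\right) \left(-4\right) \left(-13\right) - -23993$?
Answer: $24773$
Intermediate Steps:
$\left(\left(7 + 13\right) - 5\right) \left(-4\right) \left(-13\right) - -23993 = \left(20 - 5\right) \left(-4\right) \left(-13\right) + 23993 = 15 \left(-4\right) \left(-13\right) + 23993 = \left(-60\right) \left(-13\right) + 23993 = 780 + 23993 = 24773$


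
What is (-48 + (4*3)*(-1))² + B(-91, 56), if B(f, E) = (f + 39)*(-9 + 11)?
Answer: 3496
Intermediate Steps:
B(f, E) = 78 + 2*f (B(f, E) = (39 + f)*2 = 78 + 2*f)
(-48 + (4*3)*(-1))² + B(-91, 56) = (-48 + (4*3)*(-1))² + (78 + 2*(-91)) = (-48 + 12*(-1))² + (78 - 182) = (-48 - 12)² - 104 = (-60)² - 104 = 3600 - 104 = 3496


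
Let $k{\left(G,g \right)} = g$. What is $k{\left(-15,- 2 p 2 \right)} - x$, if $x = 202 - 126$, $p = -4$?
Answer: $-60$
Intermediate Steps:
$x = 76$
$k{\left(-15,- 2 p 2 \right)} - x = \left(-2\right) \left(-4\right) 2 - 76 = 8 \cdot 2 - 76 = 16 - 76 = -60$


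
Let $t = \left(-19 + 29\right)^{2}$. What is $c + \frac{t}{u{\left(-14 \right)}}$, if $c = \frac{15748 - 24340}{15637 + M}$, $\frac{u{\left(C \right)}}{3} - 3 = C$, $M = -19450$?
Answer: $- \frac{32588}{41943} \approx -0.77696$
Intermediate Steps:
$u{\left(C \right)} = 9 + 3 C$
$t = 100$ ($t = 10^{2} = 100$)
$c = \frac{2864}{1271}$ ($c = \frac{15748 - 24340}{15637 - 19450} = - \frac{8592}{-3813} = \left(-8592\right) \left(- \frac{1}{3813}\right) = \frac{2864}{1271} \approx 2.2533$)
$c + \frac{t}{u{\left(-14 \right)}} = \frac{2864}{1271} + \frac{100}{9 + 3 \left(-14\right)} = \frac{2864}{1271} + \frac{100}{9 - 42} = \frac{2864}{1271} + \frac{100}{-33} = \frac{2864}{1271} + 100 \left(- \frac{1}{33}\right) = \frac{2864}{1271} - \frac{100}{33} = - \frac{32588}{41943}$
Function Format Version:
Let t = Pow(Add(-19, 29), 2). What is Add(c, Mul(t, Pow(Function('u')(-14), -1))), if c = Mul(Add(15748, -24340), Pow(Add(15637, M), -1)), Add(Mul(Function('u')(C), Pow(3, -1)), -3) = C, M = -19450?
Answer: Rational(-32588, 41943) ≈ -0.77696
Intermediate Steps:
Function('u')(C) = Add(9, Mul(3, C))
t = 100 (t = Pow(10, 2) = 100)
c = Rational(2864, 1271) (c = Mul(Add(15748, -24340), Pow(Add(15637, -19450), -1)) = Mul(-8592, Pow(-3813, -1)) = Mul(-8592, Rational(-1, 3813)) = Rational(2864, 1271) ≈ 2.2533)
Add(c, Mul(t, Pow(Function('u')(-14), -1))) = Add(Rational(2864, 1271), Mul(100, Pow(Add(9, Mul(3, -14)), -1))) = Add(Rational(2864, 1271), Mul(100, Pow(Add(9, -42), -1))) = Add(Rational(2864, 1271), Mul(100, Pow(-33, -1))) = Add(Rational(2864, 1271), Mul(100, Rational(-1, 33))) = Add(Rational(2864, 1271), Rational(-100, 33)) = Rational(-32588, 41943)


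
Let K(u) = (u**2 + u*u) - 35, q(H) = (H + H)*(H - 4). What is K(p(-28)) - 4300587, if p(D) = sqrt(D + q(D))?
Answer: -4297094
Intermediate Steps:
q(H) = 2*H*(-4 + H) (q(H) = (2*H)*(-4 + H) = 2*H*(-4 + H))
p(D) = sqrt(D + 2*D*(-4 + D))
K(u) = -35 + 2*u**2 (K(u) = (u**2 + u**2) - 35 = 2*u**2 - 35 = -35 + 2*u**2)
K(p(-28)) - 4300587 = (-35 + 2*(sqrt(-28*(-7 + 2*(-28))))**2) - 4300587 = (-35 + 2*(sqrt(-28*(-7 - 56)))**2) - 4300587 = (-35 + 2*(sqrt(-28*(-63)))**2) - 4300587 = (-35 + 2*(sqrt(1764))**2) - 4300587 = (-35 + 2*42**2) - 4300587 = (-35 + 2*1764) - 4300587 = (-35 + 3528) - 4300587 = 3493 - 4300587 = -4297094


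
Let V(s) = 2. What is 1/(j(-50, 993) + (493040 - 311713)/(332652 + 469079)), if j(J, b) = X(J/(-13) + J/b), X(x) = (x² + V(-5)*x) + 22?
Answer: 133602282588411/5908678549773929 ≈ 0.022611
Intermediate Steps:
X(x) = 22 + x² + 2*x (X(x) = (x² + 2*x) + 22 = 22 + x² + 2*x)
j(J, b) = 22 + (-J/13 + J/b)² - 2*J/13 + 2*J/b (j(J, b) = 22 + (J/(-13) + J/b)² + 2*(J/(-13) + J/b) = 22 + (J*(-1/13) + J/b)² + 2*(J*(-1/13) + J/b) = 22 + (-J/13 + J/b)² + 2*(-J/13 + J/b) = 22 + (-J/13 + J/b)² + (-2*J/13 + 2*J/b) = 22 + (-J/13 + J/b)² - 2*J/13 + 2*J/b)
1/(j(-50, 993) + (493040 - 311713)/(332652 + 469079)) = 1/((22 - 2/13*(-50) + 2*(-50)/993 + (1/169)*(-50)²*(-13 + 993)²/993²) + (493040 - 311713)/(332652 + 469079)) = 1/((22 + 100/13 + 2*(-50)*(1/993) + (1/169)*2500*(1/986049)*980²) + 181327/801731) = 1/((22 + 100/13 - 100/993 + (1/169)*2500*(1/986049)*960400) + 181327*(1/801731)) = 1/((22 + 100/13 - 100/993 + 2401000000/166642281) + 181327/801731) = 1/(7332212182/166642281 + 181327/801731) = 1/(5908678549773929/133602282588411) = 133602282588411/5908678549773929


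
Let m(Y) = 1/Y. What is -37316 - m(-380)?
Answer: -14180079/380 ≈ -37316.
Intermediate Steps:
m(Y) = 1/Y
-37316 - m(-380) = -37316 - 1/(-380) = -37316 - 1*(-1/380) = -37316 + 1/380 = -14180079/380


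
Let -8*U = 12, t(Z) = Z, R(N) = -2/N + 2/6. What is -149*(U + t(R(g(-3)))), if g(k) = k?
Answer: 149/2 ≈ 74.500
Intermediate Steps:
R(N) = ⅓ - 2/N (R(N) = -2/N + 2*(⅙) = -2/N + ⅓ = ⅓ - 2/N)
U = -3/2 (U = -⅛*12 = -3/2 ≈ -1.5000)
-149*(U + t(R(g(-3)))) = -149*(-3/2 + (⅓)*(-6 - 3)/(-3)) = -149*(-3/2 + (⅓)*(-⅓)*(-9)) = -149*(-3/2 + 1) = -149*(-½) = 149/2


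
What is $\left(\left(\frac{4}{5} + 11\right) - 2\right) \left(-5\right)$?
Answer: $-49$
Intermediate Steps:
$\left(\left(\frac{4}{5} + 11\right) - 2\right) \left(-5\right) = \left(\frac{59}{5} - 2\right) \left(-5\right) = \frac{49}{5} \left(-5\right) = -49$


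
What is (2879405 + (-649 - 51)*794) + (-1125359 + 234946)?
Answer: 1433192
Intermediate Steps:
(2879405 + (-649 - 51)*794) + (-1125359 + 234946) = (2879405 - 700*794) - 890413 = (2879405 - 555800) - 890413 = 2323605 - 890413 = 1433192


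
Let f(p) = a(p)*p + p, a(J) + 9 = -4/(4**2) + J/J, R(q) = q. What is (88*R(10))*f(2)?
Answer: -12760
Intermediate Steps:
a(J) = -33/4 (a(J) = -9 + (-4/(4**2) + J/J) = -9 + (-4/16 + 1) = -9 + (-4*1/16 + 1) = -9 + (-1/4 + 1) = -9 + 3/4 = -33/4)
f(p) = -29*p/4 (f(p) = -33*p/4 + p = -29*p/4)
(88*R(10))*f(2) = (88*10)*(-29/4*2) = 880*(-29/2) = -12760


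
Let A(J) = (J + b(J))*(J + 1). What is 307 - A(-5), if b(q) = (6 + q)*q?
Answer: 267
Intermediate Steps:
b(q) = q*(6 + q)
A(J) = (1 + J)*(J + J*(6 + J)) (A(J) = (J + J*(6 + J))*(J + 1) = (J + J*(6 + J))*(1 + J) = (1 + J)*(J + J*(6 + J)))
307 - A(-5) = 307 - (-5)*(7 + (-5)² + 8*(-5)) = 307 - (-5)*(7 + 25 - 40) = 307 - (-5)*(-8) = 307 - 1*40 = 307 - 40 = 267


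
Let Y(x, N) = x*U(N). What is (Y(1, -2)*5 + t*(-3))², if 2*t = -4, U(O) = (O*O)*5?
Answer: 11236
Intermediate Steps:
U(O) = 5*O² (U(O) = O²*5 = 5*O²)
Y(x, N) = 5*x*N² (Y(x, N) = x*(5*N²) = 5*x*N²)
t = -2 (t = (½)*(-4) = -2)
(Y(1, -2)*5 + t*(-3))² = ((5*1*(-2)²)*5 - 2*(-3))² = ((5*1*4)*5 + 6)² = (20*5 + 6)² = (100 + 6)² = 106² = 11236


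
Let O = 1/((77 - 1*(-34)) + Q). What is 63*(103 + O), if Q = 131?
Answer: 1570401/242 ≈ 6489.3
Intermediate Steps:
O = 1/242 (O = 1/((77 - 1*(-34)) + 131) = 1/((77 + 34) + 131) = 1/(111 + 131) = 1/242 ≈ 0.0041322)
63*(103 + O) = 63*(103 + 1/242) = 63*(24927/242) = 1570401/242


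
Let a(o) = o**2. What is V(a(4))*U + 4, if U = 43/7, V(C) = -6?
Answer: -230/7 ≈ -32.857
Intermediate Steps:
U = 43/7 (U = 43*(1/7) = 43/7 ≈ 6.1429)
V(a(4))*U + 4 = -6*43/7 + 4 = -258/7 + 4 = -230/7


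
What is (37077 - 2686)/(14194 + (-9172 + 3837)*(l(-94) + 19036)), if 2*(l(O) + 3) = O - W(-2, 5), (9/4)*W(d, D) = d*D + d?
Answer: -103173/303871028 ≈ -0.00033953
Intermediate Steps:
W(d, D) = 4*d/9 + 4*D*d/9 (W(d, D) = 4*(d*D + d)/9 = 4*(D*d + d)/9 = 4*(d + D*d)/9 = 4*d/9 + 4*D*d/9)
l(O) = -1/3 + O/2 (l(O) = -3 + (O - 4*(-2)*(1 + 5)/9)/2 = -3 + (O - 4*(-2)*6/9)/2 = -3 + (O - 1*(-16/3))/2 = -3 + (O + 16/3)/2 = -3 + (16/3 + O)/2 = -3 + (8/3 + O/2) = -1/3 + O/2)
(37077 - 2686)/(14194 + (-9172 + 3837)*(l(-94) + 19036)) = (37077 - 2686)/(14194 + (-9172 + 3837)*((-1/3 + (1/2)*(-94)) + 19036)) = 34391/(14194 - 5335*((-1/3 - 47) + 19036)) = 34391/(14194 - 5335*(-142/3 + 19036)) = 34391/(14194 - 5335*56966/3) = 34391/(14194 - 303913610/3) = 34391/(-303871028/3) = 34391*(-3/303871028) = -103173/303871028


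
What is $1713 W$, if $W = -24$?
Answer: $-41112$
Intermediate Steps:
$1713 W = 1713 \left(-24\right) = -41112$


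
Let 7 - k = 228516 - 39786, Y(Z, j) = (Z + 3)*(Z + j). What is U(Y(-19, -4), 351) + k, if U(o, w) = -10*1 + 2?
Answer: -188731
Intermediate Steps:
Y(Z, j) = (3 + Z)*(Z + j)
U(o, w) = -8 (U(o, w) = -10 + 2 = -8)
k = -188723 (k = 7 - (228516 - 39786) = 7 - 1*188730 = 7 - 188730 = -188723)
U(Y(-19, -4), 351) + k = -8 - 188723 = -188731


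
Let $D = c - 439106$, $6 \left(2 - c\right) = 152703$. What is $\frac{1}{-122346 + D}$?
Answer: $- \frac{2}{1173801} \approx -1.7039 \cdot 10^{-6}$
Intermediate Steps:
$c = - \frac{50897}{2}$ ($c = 2 - \frac{50901}{2} = - \frac{50897}{2} \approx -25449.0$)
$D = - \frac{929109}{2}$ ($D = - \frac{50897}{2} - 439106 = - \frac{929109}{2} \approx -4.6455 \cdot 10^{5}$)
$\frac{1}{-122346 + D} = \frac{1}{-122346 - \frac{929109}{2}} = \frac{1}{- \frac{1173801}{2}} = - \frac{2}{1173801}$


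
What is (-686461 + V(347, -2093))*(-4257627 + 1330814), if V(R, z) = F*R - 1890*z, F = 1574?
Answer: -11167216952931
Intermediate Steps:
V(R, z) = -1890*z + 1574*R (V(R, z) = 1574*R - 1890*z = -1890*z + 1574*R)
(-686461 + V(347, -2093))*(-4257627 + 1330814) = (-686461 + (-1890*(-2093) + 1574*347))*(-4257627 + 1330814) = (-686461 + (3955770 + 546178))*(-2926813) = (-686461 + 4501948)*(-2926813) = 3815487*(-2926813) = -11167216952931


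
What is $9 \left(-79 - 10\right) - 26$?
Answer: $-827$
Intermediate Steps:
$9 \left(-79 - 10\right) - 26 = 9 \left(-89\right) - 26 = -801 - 26 = -827$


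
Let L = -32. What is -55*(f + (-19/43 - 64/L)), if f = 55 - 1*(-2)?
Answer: -138490/43 ≈ -3220.7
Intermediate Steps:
f = 57 (f = 55 + 2 = 57)
-55*(f + (-19/43 - 64/L)) = -55*(57 + (-19/43 - 64/(-32))) = -55*(57 + (-19*1/43 - 64*(-1/32))) = -55*(57 + (-19/43 + 2)) = -55*(57 + 67/43) = -55*2518/43 = -138490/43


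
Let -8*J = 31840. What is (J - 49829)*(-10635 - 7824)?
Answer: 993260331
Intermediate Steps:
J = -3980 (J = -⅛*31840 = -3980)
(J - 49829)*(-10635 - 7824) = (-3980 - 49829)*(-10635 - 7824) = -53809*(-18459) = 993260331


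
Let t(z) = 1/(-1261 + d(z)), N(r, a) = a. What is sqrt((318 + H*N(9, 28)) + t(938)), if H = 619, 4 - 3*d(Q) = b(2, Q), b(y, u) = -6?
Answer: sqrt(5127695419)/539 ≈ 132.85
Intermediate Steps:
d(Q) = 10/3 (d(Q) = 4/3 - 1/3*(-6) = 4/3 + 2 = 10/3)
t(z) = -3/3773 (t(z) = 1/(-1261 + 10/3) = 1/(-3773/3) = -3/3773)
sqrt((318 + H*N(9, 28)) + t(938)) = sqrt((318 + 619*28) - 3/3773) = sqrt((318 + 17332) - 3/3773) = sqrt(17650 - 3/3773) = sqrt(66593447/3773) = sqrt(5127695419)/539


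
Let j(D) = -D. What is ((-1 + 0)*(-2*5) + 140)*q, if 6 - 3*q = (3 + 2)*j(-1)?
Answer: 50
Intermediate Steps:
q = 1/3 (q = 2 - (3 + 2)*(-1*(-1))/3 = 2 - 5/3 = 1/3 ≈ 0.33333)
((-1 + 0)*(-2*5) + 140)*q = ((-1 + 0)*(-2*5) + 140)*(1/3) = (-1*(-10) + 140)*(1/3) = (10 + 140)*(1/3) = 150*(1/3) = 50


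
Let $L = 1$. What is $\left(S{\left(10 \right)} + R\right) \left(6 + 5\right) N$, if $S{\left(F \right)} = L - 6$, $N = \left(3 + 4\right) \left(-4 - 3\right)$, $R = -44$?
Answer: $26411$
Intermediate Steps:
$N = -49$ ($N = 7 \left(-7\right) = -49$)
$S{\left(F \right)} = -5$ ($S{\left(F \right)} = 1 - 6 = -5$)
$\left(S{\left(10 \right)} + R\right) \left(6 + 5\right) N = \left(-5 - 44\right) \left(6 + 5\right) \left(-49\right) = - 49 \cdot 11 \left(-49\right) = \left(-49\right) \left(-539\right) = 26411$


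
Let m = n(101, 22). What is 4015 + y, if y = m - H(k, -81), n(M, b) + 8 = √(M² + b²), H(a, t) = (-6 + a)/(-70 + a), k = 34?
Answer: 36070/9 + √10685 ≈ 4111.1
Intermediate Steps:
H(a, t) = (-6 + a)/(-70 + a)
n(M, b) = -8 + √(M² + b²)
m = -8 + √10685 (m = -8 + √(101² + 22²) = -8 + √(10201 + 484) = -8 + √10685 ≈ 95.368)
y = -65/9 + √10685 (y = (-8 + √10685) - (-6 + 34)/(-70 + 34) = (-8 + √10685) - 28/(-36) = (-8 + √10685) - (-1)*28/36 = (-8 + √10685) - 1*(-7/9) = (-8 + √10685) + 7/9 = -65/9 + √10685 ≈ 96.146)
4015 + y = 4015 + (-65/9 + √10685) = 36070/9 + √10685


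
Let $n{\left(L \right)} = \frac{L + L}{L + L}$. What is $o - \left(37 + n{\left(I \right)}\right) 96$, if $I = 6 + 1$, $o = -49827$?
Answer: $-53475$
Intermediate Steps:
$I = 7$
$n{\left(L \right)} = 1$ ($n{\left(L \right)} = \frac{2 L}{2 L} = 2 L \frac{1}{2 L} = 1$)
$o - \left(37 + n{\left(I \right)}\right) 96 = -49827 - \left(37 + 1\right) 96 = -49827 - 38 \cdot 96 = -49827 - 3648 = -53475$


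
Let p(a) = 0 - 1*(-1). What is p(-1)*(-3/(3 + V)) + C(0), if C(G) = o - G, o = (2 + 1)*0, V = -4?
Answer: 3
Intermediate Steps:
o = 0 (o = 3*0 = 0)
p(a) = 1 (p(a) = 0 + 1 = 1)
C(G) = -G (C(G) = 0 - G = -G)
p(-1)*(-3/(3 + V)) + C(0) = 1*(-3/(3 - 4)) - 1*0 = 1*(-3/(-1)) + 0 = 1*(-3*(-1)) + 0 = 1*3 + 0 = 3 + 0 = 3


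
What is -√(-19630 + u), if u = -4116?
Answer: -I*√23746 ≈ -154.1*I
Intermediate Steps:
-√(-19630 + u) = -√(-19630 - 4116) = -√(-23746) = -I*√23746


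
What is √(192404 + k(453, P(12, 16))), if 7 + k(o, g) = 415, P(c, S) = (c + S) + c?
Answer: 2*√48203 ≈ 439.10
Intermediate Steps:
P(c, S) = S + 2*c (P(c, S) = (S + c) + c = S + 2*c)
k(o, g) = 408 (k(o, g) = -7 + 415 = 408)
√(192404 + k(453, P(12, 16))) = √(192404 + 408) = √192812 = 2*√48203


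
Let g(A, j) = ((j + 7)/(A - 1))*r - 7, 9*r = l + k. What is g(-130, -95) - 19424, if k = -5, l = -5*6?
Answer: -22912229/1179 ≈ -19434.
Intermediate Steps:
l = -30
r = -35/9 (r = (-30 - 5)/9 = (⅑)*(-35) = -35/9 ≈ -3.8889)
g(A, j) = -7 - 35*(7 + j)/(9*(-1 + A)) (g(A, j) = ((j + 7)/(A - 1))*(-35/9) - 7 = ((7 + j)/(-1 + A))*(-35/9) - 7 = -35*(7 + j)/(9*(-1 + A)) - 7 = -7 - 35*(7 + j)/(9*(-1 + A)))
g(-130, -95) - 19424 = 7*(-26 - 9*(-130) - 5*(-95))/(9*(-1 - 130)) - 19424 = (7/9)*(-26 + 1170 + 475)/(-131) - 19424 = (7/9)*(-1/131)*1619 - 19424 = -11333/1179 - 19424 = -22912229/1179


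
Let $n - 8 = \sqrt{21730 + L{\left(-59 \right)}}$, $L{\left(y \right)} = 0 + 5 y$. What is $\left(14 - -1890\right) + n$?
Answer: $1912 + \sqrt{21435} \approx 2058.4$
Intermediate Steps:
$L{\left(y \right)} = 5 y$
$n = 8 + \sqrt{21435}$ ($n = 8 + \sqrt{21730 + 5 \left(-59\right)} = 8 + \sqrt{21730 - 295} = 8 + \sqrt{21435} \approx 154.41$)
$\left(14 - -1890\right) + n = \left(14 - -1890\right) + \left(8 + \sqrt{21435}\right) = \left(14 + 1890\right) + \left(8 + \sqrt{21435}\right) = 1904 + \left(8 + \sqrt{21435}\right) = 1912 + \sqrt{21435}$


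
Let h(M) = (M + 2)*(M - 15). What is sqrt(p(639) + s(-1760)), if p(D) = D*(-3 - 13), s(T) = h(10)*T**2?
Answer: 4*I*sqrt(11616639) ≈ 13633.0*I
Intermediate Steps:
h(M) = (-15 + M)*(2 + M) (h(M) = (2 + M)*(-15 + M) = (-15 + M)*(2 + M))
s(T) = -60*T**2 (s(T) = (-30 + 10**2 - 13*10)*T**2 = (-30 + 100 - 130)*T**2 = -60*T**2)
p(D) = -16*D (p(D) = D*(-16) = -16*D)
sqrt(p(639) + s(-1760)) = sqrt(-16*639 - 60*(-1760)**2) = sqrt(-10224 - 60*3097600) = sqrt(-10224 - 185856000) = sqrt(-185866224) = 4*I*sqrt(11616639)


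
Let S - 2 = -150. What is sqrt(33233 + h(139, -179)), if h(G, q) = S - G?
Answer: 17*sqrt(114) ≈ 181.51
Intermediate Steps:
S = -148 (S = 2 - 150 = -148)
h(G, q) = -148 - G
sqrt(33233 + h(139, -179)) = sqrt(33233 + (-148 - 1*139)) = sqrt(33233 + (-148 - 139)) = sqrt(33233 - 287) = sqrt(32946) = 17*sqrt(114)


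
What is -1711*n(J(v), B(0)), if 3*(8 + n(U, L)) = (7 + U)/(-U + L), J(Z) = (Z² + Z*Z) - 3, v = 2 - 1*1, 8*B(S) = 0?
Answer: 10266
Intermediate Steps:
B(S) = 0 (B(S) = (⅛)*0 = 0)
v = 1 (v = 2 - 1 = 1)
J(Z) = -3 + 2*Z² (J(Z) = (Z² + Z²) - 3 = 2*Z² - 3 = -3 + 2*Z²)
n(U, L) = -8 + (7 + U)/(3*(L - U)) (n(U, L) = -8 + ((7 + U)/(-U + L))/3 = -8 + ((7 + U)/(L - U))/3 = -8 + (7 + U)/(3*(L - U)))
-1711*n(J(v), B(0)) = -1711*(7 - 24*0 + 25*(-3 + 2*1²))/(3*(0 - (-3 + 2*1²))) = -1711*(7 + 0 + 25*(-3 + 2*1))/(3*(0 - (-3 + 2*1))) = -1711*(7 + 0 + 25*(-3 + 2))/(3*(0 - (-3 + 2))) = -1711*(7 + 0 + 25*(-1))/(3*(0 - 1*(-1))) = -1711*(7 + 0 - 25)/(3*(0 + 1)) = -1711*(-18)/(3*1) = -1711*(-18)/3 = -1711*(-6) = 10266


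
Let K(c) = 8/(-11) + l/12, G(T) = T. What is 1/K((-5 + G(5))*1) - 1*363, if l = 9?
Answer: -319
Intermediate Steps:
K(c) = 1/44 (K(c) = 8/(-11) + 9/12 = 8*(-1/11) + 9*(1/12) = -8/11 + ¾ = 1/44)
1/K((-5 + G(5))*1) - 1*363 = 1/(1/44) - 1*363 = 44 - 363 = -319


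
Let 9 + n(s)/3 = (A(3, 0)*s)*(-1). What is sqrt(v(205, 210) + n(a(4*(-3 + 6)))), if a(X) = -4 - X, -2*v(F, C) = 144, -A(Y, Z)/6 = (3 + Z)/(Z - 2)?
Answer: 3*sqrt(37) ≈ 18.248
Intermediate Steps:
A(Y, Z) = -6*(3 + Z)/(-2 + Z) (A(Y, Z) = -6*(3 + Z)/(Z - 2) = -6*(3 + Z)/(-2 + Z))
v(F, C) = -72 (v(F, C) = -1/2*144 = -72)
n(s) = -27 - 27*s (n(s) = -27 + 3*(((6*(-3 - 1*0)/(-2 + 0))*s)*(-1)) = -27 + 3*(((6*(-3 + 0)/(-2))*s)*(-1)) = -27 + 3*(((6*(-1/2)*(-3))*s)*(-1)) = -27 + 3*((9*s)*(-1)) = -27 + 3*(-9*s) = -27 - 27*s)
sqrt(v(205, 210) + n(a(4*(-3 + 6)))) = sqrt(-72 + (-27 - 27*(-4 - 4*(-3 + 6)))) = sqrt(-72 + (-27 - 27*(-4 - 4*3))) = sqrt(-72 + (-27 - 27*(-4 - 1*12))) = sqrt(-72 + (-27 - 27*(-4 - 12))) = sqrt(-72 + (-27 - 27*(-16))) = sqrt(-72 + (-27 + 432)) = sqrt(-72 + 405) = sqrt(333) = 3*sqrt(37)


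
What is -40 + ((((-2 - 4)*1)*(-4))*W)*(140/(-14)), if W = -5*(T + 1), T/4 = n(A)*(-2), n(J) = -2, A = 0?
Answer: 20360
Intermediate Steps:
T = 16 (T = 4*(-2*(-2)) = 4*4 = 16)
W = -85 (W = -5*(16 + 1) = -5*17 = -85)
-40 + ((((-2 - 4)*1)*(-4))*W)*(140/(-14)) = -40 + ((((-2 - 4)*1)*(-4))*(-85))*(140/(-14)) = -40 + ((-6*1*(-4))*(-85))*(140*(-1/14)) = -40 + (-6*(-4)*(-85))*(-10) = -40 + (24*(-85))*(-10) = -40 - 2040*(-10) = -40 + 20400 = 20360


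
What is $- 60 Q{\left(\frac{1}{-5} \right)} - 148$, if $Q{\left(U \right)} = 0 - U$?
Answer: $-160$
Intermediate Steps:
$Q{\left(U \right)} = - U$
$- 60 Q{\left(\frac{1}{-5} \right)} - 148 = - 60 \left(- \frac{1}{-5}\right) - 148 = - 60 \left(\left(-1\right) \left(- \frac{1}{5}\right)\right) - 148 = \left(-60\right) \frac{1}{5} - 148 = -12 - 148 = -160$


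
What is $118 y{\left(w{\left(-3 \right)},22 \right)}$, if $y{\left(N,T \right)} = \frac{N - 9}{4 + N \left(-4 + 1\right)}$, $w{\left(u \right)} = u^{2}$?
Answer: $0$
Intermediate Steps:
$y{\left(N,T \right)} = \frac{-9 + N}{4 - 3 N}$ ($y{\left(N,T \right)} = \frac{-9 + N}{4 + N \left(-3\right)} = \frac{-9 + N}{4 - 3 N}$)
$118 y{\left(w{\left(-3 \right)},22 \right)} = 118 \frac{9 - \left(-3\right)^{2}}{-4 + 3 \left(-3\right)^{2}} = 118 \frac{9 - 9}{-4 + 3 \cdot 9} = 118 \frac{9 - 9}{-4 + 27} = 118 \cdot \frac{1}{23} \cdot 0 = 118 \cdot 0 = 0$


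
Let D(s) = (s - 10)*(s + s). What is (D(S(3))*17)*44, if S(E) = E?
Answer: -31416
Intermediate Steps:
D(s) = 2*s*(-10 + s) (D(s) = (-10 + s)*(2*s) = 2*s*(-10 + s))
(D(S(3))*17)*44 = ((2*3*(-10 + 3))*17)*44 = ((2*3*(-7))*17)*44 = -42*17*44 = -714*44 = -31416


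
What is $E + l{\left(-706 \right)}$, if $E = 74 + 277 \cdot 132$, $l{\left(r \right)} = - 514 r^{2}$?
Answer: $-256159466$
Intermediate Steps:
$E = 36638$ ($E = 74 + 36564 = 36638$)
$E + l{\left(-706 \right)} = 36638 - 514 \left(-706\right)^{2} = 36638 - 256196104 = -256159466$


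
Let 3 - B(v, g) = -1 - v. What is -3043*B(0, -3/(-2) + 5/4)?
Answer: -12172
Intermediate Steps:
B(v, g) = 4 + v (B(v, g) = 3 - (-1 - v) = 3 + (1 + v) = 4 + v)
-3043*B(0, -3/(-2) + 5/4) = -3043*(4 + 0) = -3043*4 = -12172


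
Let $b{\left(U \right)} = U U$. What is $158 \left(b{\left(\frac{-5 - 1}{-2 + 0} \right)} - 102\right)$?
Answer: $-14694$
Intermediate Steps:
$b{\left(U \right)} = U^{2}$
$158 \left(b{\left(\frac{-5 - 1}{-2 + 0} \right)} - 102\right) = 158 \left(\left(\frac{-5 - 1}{-2 + 0}\right)^{2} - 102\right) = 158 \left(\left(- \frac{6}{-2}\right)^{2} - 102\right) = 158 \left(\left(\left(-6\right) \left(- \frac{1}{2}\right)\right)^{2} - 102\right) = 158 \left(3^{2} - 102\right) = 158 \left(9 - 102\right) = 158 \left(-93\right) = -14694$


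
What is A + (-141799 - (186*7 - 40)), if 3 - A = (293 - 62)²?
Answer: -196419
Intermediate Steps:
A = -53358 (A = 3 - (293 - 62)² = 3 - 1*231² = 3 - 1*53361 = 3 - 53361 = -53358)
A + (-141799 - (186*7 - 40)) = -53358 + (-141799 - (186*7 - 40)) = -53358 + (-141799 - (1302 - 40)) = -53358 + (-141799 - 1*1262) = -53358 + (-141799 - 1262) = -53358 - 143061 = -196419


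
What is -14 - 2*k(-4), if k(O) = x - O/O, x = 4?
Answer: -20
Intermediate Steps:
k(O) = 3 (k(O) = 4 - O/O = 4 - 1*1 = 4 - 1 = 3)
-14 - 2*k(-4) = -14 - 2*3 = -14 - 6 = -20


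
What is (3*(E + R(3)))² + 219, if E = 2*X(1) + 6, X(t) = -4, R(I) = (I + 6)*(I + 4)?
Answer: 33708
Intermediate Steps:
R(I) = (4 + I)*(6 + I) (R(I) = (6 + I)*(4 + I) = (4 + I)*(6 + I))
E = -2 (E = 2*(-4) + 6 = -8 + 6 = -2)
(3*(E + R(3)))² + 219 = (3*(-2 + (24 + 3² + 10*3)))² + 219 = (3*(-2 + (24 + 9 + 30)))² + 219 = (3*(-2 + 63))² + 219 = (3*61)² + 219 = 183² + 219 = 33489 + 219 = 33708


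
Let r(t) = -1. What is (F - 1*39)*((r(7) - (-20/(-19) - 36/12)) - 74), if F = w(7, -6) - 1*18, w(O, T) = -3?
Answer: 83280/19 ≈ 4383.2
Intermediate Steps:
F = -21 (F = -3 - 1*18 = -3 - 18 = -21)
(F - 1*39)*((r(7) - (-20/(-19) - 36/12)) - 74) = (-21 - 1*39)*((-1 - (-20/(-19) - 36/12)) - 74) = (-21 - 39)*((-1 - (-20*(-1/19) - 36*1/12)) - 74) = -60*((-1 - (20/19 - 3)) - 74) = -60*((-1 - 1*(-37/19)) - 74) = -60*((-1 + 37/19) - 74) = -60*(18/19 - 74) = -60*(-1388/19) = 83280/19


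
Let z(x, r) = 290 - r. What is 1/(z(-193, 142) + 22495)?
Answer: 1/22643 ≈ 4.4164e-5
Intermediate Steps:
1/(z(-193, 142) + 22495) = 1/((290 - 1*142) + 22495) = 1/((290 - 142) + 22495) = 1/(148 + 22495) = 1/22643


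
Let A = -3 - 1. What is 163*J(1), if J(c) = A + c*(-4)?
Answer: -1304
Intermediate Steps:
A = -4
J(c) = -4 - 4*c (J(c) = -4 + c*(-4) = -4 - 4*c)
163*J(1) = 163*(-4 - 4*1) = 163*(-4 - 4) = 163*(-8) = -1304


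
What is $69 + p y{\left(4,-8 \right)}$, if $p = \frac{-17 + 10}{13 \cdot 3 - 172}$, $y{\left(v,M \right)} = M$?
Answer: $\frac{1303}{19} \approx 68.579$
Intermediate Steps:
$p = \frac{1}{19}$ ($p = - \frac{7}{39 - 172} = - \frac{7}{-133} = \left(-7\right) \left(- \frac{1}{133}\right) = \frac{1}{19} \approx 0.052632$)
$69 + p y{\left(4,-8 \right)} = 69 + \frac{1}{19} \left(-8\right) = 69 - \frac{8}{19} = \frac{1303}{19}$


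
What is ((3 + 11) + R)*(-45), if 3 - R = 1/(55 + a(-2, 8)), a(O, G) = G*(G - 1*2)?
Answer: -78750/103 ≈ -764.56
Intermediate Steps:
a(O, G) = G*(-2 + G) (a(O, G) = G*(G - 2) = G*(-2 + G))
R = 308/103 (R = 3 - 1/(55 + 8*(-2 + 8)) = 3 - 1/(55 + 8*6) = 3 - 1/(55 + 48) = 3 - 1/103 = 308/103 ≈ 2.9903)
((3 + 11) + R)*(-45) = ((3 + 11) + 308/103)*(-45) = (14 + 308/103)*(-45) = (1750/103)*(-45) = -78750/103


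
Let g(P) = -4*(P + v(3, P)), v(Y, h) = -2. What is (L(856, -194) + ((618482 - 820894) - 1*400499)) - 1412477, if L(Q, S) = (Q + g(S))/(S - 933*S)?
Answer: -45549783983/22601 ≈ -2.0154e+6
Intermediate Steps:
g(P) = 8 - 4*P (g(P) = -4*(P - 2) = -4*(-2 + P) = 8 - 4*P)
L(Q, S) = -(8 + Q - 4*S)/(932*S) (L(Q, S) = (Q + (8 - 4*S))/(S - 933*S) = (8 + Q - 4*S)/((-932*S)) = (8 + Q - 4*S)*(-1/(932*S)) = -(8 + Q - 4*S)/(932*S))
(L(856, -194) + ((618482 - 820894) - 1*400499)) - 1412477 = ((1/932)*(-8 - 1*856 + 4*(-194))/(-194) + ((618482 - 820894) - 1*400499)) - 1412477 = ((1/932)*(-1/194)*(-8 - 856 - 776) + (-202412 - 400499)) - 1412477 = ((1/932)*(-1/194)*(-1640) - 602911) - 1412477 = (205/22601 - 602911) - 1412477 = -13626391306/22601 - 1412477 = -45549783983/22601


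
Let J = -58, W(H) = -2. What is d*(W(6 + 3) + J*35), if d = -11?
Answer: 22352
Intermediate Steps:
d*(W(6 + 3) + J*35) = -11*(-2 - 58*35) = -11*(-2 - 2030) = -11*(-2032) = 22352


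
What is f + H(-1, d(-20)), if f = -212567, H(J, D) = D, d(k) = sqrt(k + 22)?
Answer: -212567 + sqrt(2) ≈ -2.1257e+5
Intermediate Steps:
d(k) = sqrt(22 + k)
f + H(-1, d(-20)) = -212567 + sqrt(22 - 20) = -212567 + sqrt(2)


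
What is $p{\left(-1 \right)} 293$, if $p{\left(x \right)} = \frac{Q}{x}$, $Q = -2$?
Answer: $586$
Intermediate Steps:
$p{\left(x \right)} = - \frac{2}{x}$
$p{\left(-1 \right)} 293 = - \frac{2}{-1} \cdot 293 = \left(-2\right) \left(-1\right) 293 = 2 \cdot 293 = 586$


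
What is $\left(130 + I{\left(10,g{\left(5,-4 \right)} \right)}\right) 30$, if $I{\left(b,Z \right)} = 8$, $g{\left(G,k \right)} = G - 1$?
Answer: $4140$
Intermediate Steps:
$g{\left(G,k \right)} = -1 + G$
$\left(130 + I{\left(10,g{\left(5,-4 \right)} \right)}\right) 30 = \left(130 + 8\right) 30 = 138 \cdot 30 = 4140$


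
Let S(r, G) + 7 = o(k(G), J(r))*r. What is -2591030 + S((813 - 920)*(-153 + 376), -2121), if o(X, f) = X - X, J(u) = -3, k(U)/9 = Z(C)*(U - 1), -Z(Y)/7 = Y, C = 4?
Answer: -2591037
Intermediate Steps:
Z(Y) = -7*Y
k(U) = 252 - 252*U (k(U) = 9*((-7*4)*(U - 1)) = 9*(-28*(-1 + U)) = 9*(28 - 28*U) = 252 - 252*U)
o(X, f) = 0
S(r, G) = -7 (S(r, G) = -7 + 0*r = -7 + 0 = -7)
-2591030 + S((813 - 920)*(-153 + 376), -2121) = -2591030 - 7 = -2591037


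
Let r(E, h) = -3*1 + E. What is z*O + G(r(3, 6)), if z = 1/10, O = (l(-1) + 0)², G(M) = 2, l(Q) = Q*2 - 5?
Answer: 69/10 ≈ 6.9000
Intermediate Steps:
l(Q) = -5 + 2*Q (l(Q) = 2*Q - 5 = -5 + 2*Q)
r(E, h) = -3 + E
O = 49 (O = ((-5 + 2*(-1)) + 0)² = ((-5 - 2) + 0)² = (-7 + 0)² = (-7)² = 49)
z = ⅒ ≈ 0.10000
z*O + G(r(3, 6)) = (⅒)*49 + 2 = 49/10 + 2 = 69/10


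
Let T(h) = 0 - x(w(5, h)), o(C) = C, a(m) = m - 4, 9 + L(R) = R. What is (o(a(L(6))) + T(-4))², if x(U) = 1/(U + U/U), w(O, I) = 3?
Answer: 841/16 ≈ 52.563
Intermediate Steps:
L(R) = -9 + R
a(m) = -4 + m
x(U) = 1/(1 + U) (x(U) = 1/(U + 1) = 1/(1 + U))
T(h) = -¼ (T(h) = 0 - 1/(1 + 3) = 0 - 1/4 = 0 - 1*¼ = 0 - ¼ = -¼)
(o(a(L(6))) + T(-4))² = ((-4 + (-9 + 6)) - ¼)² = ((-4 - 3) - ¼)² = (-7 - ¼)² = (-29/4)² = 841/16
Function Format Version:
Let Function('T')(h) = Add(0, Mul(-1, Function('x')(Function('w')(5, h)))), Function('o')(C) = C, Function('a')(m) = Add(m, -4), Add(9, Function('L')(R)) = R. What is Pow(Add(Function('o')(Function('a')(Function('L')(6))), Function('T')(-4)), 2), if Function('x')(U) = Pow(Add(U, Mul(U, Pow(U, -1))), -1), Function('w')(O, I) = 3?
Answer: Rational(841, 16) ≈ 52.563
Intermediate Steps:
Function('L')(R) = Add(-9, R)
Function('a')(m) = Add(-4, m)
Function('x')(U) = Pow(Add(1, U), -1) (Function('x')(U) = Pow(Add(U, 1), -1) = Pow(Add(1, U), -1))
Function('T')(h) = Rational(-1, 4) (Function('T')(h) = Add(0, Mul(-1, Pow(Add(1, 3), -1))) = Add(0, Mul(-1, Pow(4, -1))) = Add(0, Mul(-1, Rational(1, 4))) = Add(0, Rational(-1, 4)) = Rational(-1, 4))
Pow(Add(Function('o')(Function('a')(Function('L')(6))), Function('T')(-4)), 2) = Pow(Add(Add(-4, Add(-9, 6)), Rational(-1, 4)), 2) = Pow(Add(Add(-4, -3), Rational(-1, 4)), 2) = Pow(Add(-7, Rational(-1, 4)), 2) = Pow(Rational(-29, 4), 2) = Rational(841, 16)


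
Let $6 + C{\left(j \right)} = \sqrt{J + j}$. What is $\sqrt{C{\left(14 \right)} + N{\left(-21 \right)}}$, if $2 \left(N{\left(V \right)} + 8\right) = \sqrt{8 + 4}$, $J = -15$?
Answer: $\sqrt{-14 + i + \sqrt{3}} \approx 0.14263 + 3.5055 i$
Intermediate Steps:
$N{\left(V \right)} = -8 + \sqrt{3}$ ($N{\left(V \right)} = -8 + \frac{\sqrt{8 + 4}}{2} = -8 + \frac{\sqrt{12}}{2} = -8 + \frac{2 \sqrt{3}}{2} = -8 + \sqrt{3}$)
$C{\left(j \right)} = -6 + \sqrt{-15 + j}$
$\sqrt{C{\left(14 \right)} + N{\left(-21 \right)}} = \sqrt{\left(-6 + \sqrt{-15 + 14}\right) - \left(8 - \sqrt{3}\right)} = \sqrt{\left(-6 + \sqrt{-1}\right) - \left(8 - \sqrt{3}\right)} = \sqrt{\left(-6 + i\right) - \left(8 - \sqrt{3}\right)} = \sqrt{-14 + i + \sqrt{3}}$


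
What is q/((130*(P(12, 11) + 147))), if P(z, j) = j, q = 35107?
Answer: 35107/20540 ≈ 1.7092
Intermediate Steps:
q/((130*(P(12, 11) + 147))) = 35107/((130*(11 + 147))) = 35107/((130*158)) = 35107/20540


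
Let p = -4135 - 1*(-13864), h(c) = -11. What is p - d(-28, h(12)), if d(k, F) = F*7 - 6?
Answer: 9812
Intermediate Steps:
d(k, F) = -6 + 7*F (d(k, F) = 7*F - 6 = -6 + 7*F)
p = 9729 (p = -4135 + 13864 = 9729)
p - d(-28, h(12)) = 9729 - (-6 + 7*(-11)) = 9729 - (-6 - 77) = 9729 - 1*(-83) = 9729 + 83 = 9812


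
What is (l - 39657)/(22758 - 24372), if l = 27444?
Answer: 4071/538 ≈ 7.5669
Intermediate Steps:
(l - 39657)/(22758 - 24372) = (27444 - 39657)/(22758 - 24372) = -12213/(-1614) = -12213*(-1/1614) = 4071/538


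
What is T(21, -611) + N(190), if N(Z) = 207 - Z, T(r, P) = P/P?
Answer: 18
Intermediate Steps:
T(r, P) = 1
T(21, -611) + N(190) = 1 + (207 - 1*190) = 1 + (207 - 190) = 1 + 17 = 18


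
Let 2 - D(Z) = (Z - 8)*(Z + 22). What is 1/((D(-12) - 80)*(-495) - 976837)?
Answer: -1/1037227 ≈ -9.6411e-7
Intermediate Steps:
D(Z) = 2 - (-8 + Z)*(22 + Z) (D(Z) = 2 - (Z - 8)*(Z + 22) = 2 - (-8 + Z)*(22 + Z))
1/((D(-12) - 80)*(-495) - 976837) = 1/(((178 - 1*(-12)² - 14*(-12)) - 80)*(-495) - 976837) = 1/(((178 - 1*144 + 168) - 80)*(-495) - 976837) = 1/(((178 - 144 + 168) - 80)*(-495) - 976837) = 1/((202 - 80)*(-495) - 976837) = 1/(122*(-495) - 976837) = 1/(-60390 - 976837) = 1/(-1037227) = -1/1037227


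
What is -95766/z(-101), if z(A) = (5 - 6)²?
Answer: -95766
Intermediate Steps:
z(A) = 1 (z(A) = (-1)² = 1)
-95766/z(-101) = -95766/1 = -95766*1 = -95766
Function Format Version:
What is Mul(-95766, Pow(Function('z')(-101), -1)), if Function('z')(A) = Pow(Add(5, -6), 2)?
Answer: -95766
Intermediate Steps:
Function('z')(A) = 1 (Function('z')(A) = Pow(-1, 2) = 1)
Mul(-95766, Pow(Function('z')(-101), -1)) = Mul(-95766, Pow(1, -1)) = Mul(-95766, 1) = -95766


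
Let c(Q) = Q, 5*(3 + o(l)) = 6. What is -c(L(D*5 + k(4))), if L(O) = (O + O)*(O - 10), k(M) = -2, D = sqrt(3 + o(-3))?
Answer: -108 + 28*sqrt(30) ≈ 45.362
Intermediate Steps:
o(l) = -9/5 (o(l) = -3 + (1/5)*6 = -3 + 6/5 = -9/5)
D = sqrt(30)/5 (D = sqrt(3 - 9/5) = sqrt(6/5) = sqrt(30)/5 ≈ 1.0954)
L(O) = 2*O*(-10 + O) (L(O) = (2*O)*(-10 + O) = 2*O*(-10 + O))
-c(L(D*5 + k(4))) = -2*((sqrt(30)/5)*5 - 2)*(-10 + ((sqrt(30)/5)*5 - 2)) = -2*(sqrt(30) - 2)*(-10 + (sqrt(30) - 2)) = -2*(-2 + sqrt(30))*(-10 + (-2 + sqrt(30))) = -2*(-2 + sqrt(30))*(-12 + sqrt(30)) = -2*(-12 + sqrt(30))*(-2 + sqrt(30))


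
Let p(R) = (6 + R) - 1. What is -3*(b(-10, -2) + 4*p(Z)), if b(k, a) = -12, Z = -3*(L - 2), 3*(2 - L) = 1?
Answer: -36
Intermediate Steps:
L = 5/3 (L = 2 - ⅓*1 = 2 - ⅓ = 5/3 ≈ 1.6667)
Z = 1 (Z = -3*(5/3 - 2) = -3*(-⅓) = 1)
p(R) = 5 + R
-3*(b(-10, -2) + 4*p(Z)) = -3*(-12 + 4*(5 + 1)) = -3*(-12 + 4*6) = -3*(-12 + 24) = -3*12 = -36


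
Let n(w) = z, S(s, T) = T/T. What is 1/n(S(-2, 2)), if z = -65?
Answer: -1/65 ≈ -0.015385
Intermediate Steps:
S(s, T) = 1
n(w) = -65
1/n(S(-2, 2)) = 1/(-65) = -1/65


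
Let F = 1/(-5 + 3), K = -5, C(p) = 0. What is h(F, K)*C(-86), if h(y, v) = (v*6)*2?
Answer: 0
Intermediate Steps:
F = -1/2 (F = 1/(-2) = -1/2 ≈ -0.50000)
h(y, v) = 12*v (h(y, v) = (6*v)*2 = 12*v)
h(F, K)*C(-86) = (12*(-5))*0 = -60*0 = 0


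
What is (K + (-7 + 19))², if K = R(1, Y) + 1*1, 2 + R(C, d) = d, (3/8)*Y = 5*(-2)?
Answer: 2209/9 ≈ 245.44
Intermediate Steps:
Y = -80/3 (Y = 8*(5*(-2))/3 = (8/3)*(-10) = -80/3 ≈ -26.667)
R(C, d) = -2 + d
K = -83/3 (K = (-2 - 80/3) + 1*1 = -86/3 + 1 = -83/3 ≈ -27.667)
(K + (-7 + 19))² = (-83/3 + (-7 + 19))² = (-83/3 + 12)² = (-47/3)² = 2209/9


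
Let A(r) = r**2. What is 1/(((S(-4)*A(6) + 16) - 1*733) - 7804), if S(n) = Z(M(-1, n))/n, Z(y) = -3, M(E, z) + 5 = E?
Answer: -1/8494 ≈ -0.00011773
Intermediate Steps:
M(E, z) = -5 + E
S(n) = -3/n
1/(((S(-4)*A(6) + 16) - 1*733) - 7804) = 1/(((-3/(-4)*6**2 + 16) - 1*733) - 7804) = 1/(((-3*(-1/4)*36 + 16) - 733) - 7804) = 1/((((3/4)*36 + 16) - 733) - 7804) = 1/(((27 + 16) - 733) - 7804) = 1/((43 - 733) - 7804) = 1/(-690 - 7804) = 1/(-8494) = -1/8494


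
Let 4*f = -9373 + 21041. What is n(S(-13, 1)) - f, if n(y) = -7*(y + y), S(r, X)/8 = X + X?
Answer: -3141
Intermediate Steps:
f = 2917 (f = (-9373 + 21041)/4 = (1/4)*11668 = 2917)
S(r, X) = 16*X (S(r, X) = 8*(X + X) = 8*(2*X) = 16*X)
n(y) = -14*y
n(S(-13, 1)) - f = -224 - 1*2917 = -14*16 - 2917 = -224 - 2917 = -3141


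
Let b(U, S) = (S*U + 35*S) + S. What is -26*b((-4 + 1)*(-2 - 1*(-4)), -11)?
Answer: 8580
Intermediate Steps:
b(U, S) = 36*S + S*U (b(U, S) = (35*S + S*U) + S = 36*S + S*U)
-26*b((-4 + 1)*(-2 - 1*(-4)), -11) = -(-286)*(36 + (-4 + 1)*(-2 - 1*(-4))) = -(-286)*(36 - 3*(-2 + 4)) = -(-286)*(36 - 3*2) = -(-286)*(36 - 6) = -(-286)*30 = -26*(-330) = 8580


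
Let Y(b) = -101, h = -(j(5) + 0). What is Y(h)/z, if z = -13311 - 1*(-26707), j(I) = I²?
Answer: -101/13396 ≈ -0.0075396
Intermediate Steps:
h = -25 (h = -(5² + 0) = -(25 + 0) = -1*25 = -25)
z = 13396 (z = -13311 + 26707 = 13396)
Y(h)/z = -101/13396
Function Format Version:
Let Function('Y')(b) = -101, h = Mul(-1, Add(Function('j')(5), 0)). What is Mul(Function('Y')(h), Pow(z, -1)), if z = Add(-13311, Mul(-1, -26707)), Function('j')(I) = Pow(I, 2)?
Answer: Rational(-101, 13396) ≈ -0.0075396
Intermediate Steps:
h = -25 (h = Mul(-1, Add(Pow(5, 2), 0)) = Mul(-1, Add(25, 0)) = Mul(-1, 25) = -25)
z = 13396 (z = Add(-13311, 26707) = 13396)
Mul(Function('Y')(h), Pow(z, -1)) = Mul(-101, Pow(13396, -1)) = Mul(-101, Rational(1, 13396)) = Rational(-101, 13396)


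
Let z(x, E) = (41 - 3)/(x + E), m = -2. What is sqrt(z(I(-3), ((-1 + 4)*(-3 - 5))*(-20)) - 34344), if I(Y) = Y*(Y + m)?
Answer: 37*I*sqrt(682990)/165 ≈ 185.32*I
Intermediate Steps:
I(Y) = Y*(-2 + Y) (I(Y) = Y*(Y - 2) = Y*(-2 + Y))
z(x, E) = 38/(E + x)
sqrt(z(I(-3), ((-1 + 4)*(-3 - 5))*(-20)) - 34344) = sqrt(38/(((-1 + 4)*(-3 - 5))*(-20) - 3*(-2 - 3)) - 34344) = sqrt(38/((3*(-8))*(-20) - 3*(-5)) - 34344) = sqrt(38/(-24*(-20) + 15) - 34344) = sqrt(38/(480 + 15) - 34344) = sqrt(38/495 - 34344) = sqrt(-17000242/495) = 37*I*sqrt(682990)/165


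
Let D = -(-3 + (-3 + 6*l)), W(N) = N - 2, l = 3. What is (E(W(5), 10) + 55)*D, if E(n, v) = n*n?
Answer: -768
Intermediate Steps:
W(N) = -2 + N
E(n, v) = n²
D = -12 (D = -(-3 + (-3 + 6*3)) = -(-3 + (-3 + 18)) = -(-3 + 15) = -1*12 = -12)
(E(W(5), 10) + 55)*D = ((-2 + 5)² + 55)*(-12) = (3² + 55)*(-12) = (9 + 55)*(-12) = 64*(-12) = -768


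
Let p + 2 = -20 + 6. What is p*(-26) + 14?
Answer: 430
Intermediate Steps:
p = -16 (p = -2 + (-20 + 6) = -2 - 14 = -16)
p*(-26) + 14 = -16*(-26) + 14 = 416 + 14 = 430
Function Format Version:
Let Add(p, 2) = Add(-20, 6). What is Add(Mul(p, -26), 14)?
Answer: 430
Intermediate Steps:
p = -16 (p = Add(-2, Add(-20, 6)) = Add(-2, -14) = -16)
Add(Mul(p, -26), 14) = Add(Mul(-16, -26), 14) = Add(416, 14) = 430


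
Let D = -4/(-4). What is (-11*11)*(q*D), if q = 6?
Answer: -726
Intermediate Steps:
D = 1 (D = -4*(-¼) = 1)
(-11*11)*(q*D) = (-11*11)*(6*1) = -121*6 = -726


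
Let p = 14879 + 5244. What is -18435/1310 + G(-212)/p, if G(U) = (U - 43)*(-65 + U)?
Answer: -55687131/5272226 ≈ -10.562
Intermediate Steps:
G(U) = (-65 + U)*(-43 + U) (G(U) = (-43 + U)*(-65 + U) = (-65 + U)*(-43 + U))
p = 20123
-18435/1310 + G(-212)/p = -18435/1310 + (2795 + (-212)**2 - 108*(-212))/20123 = -18435*1/1310 + (2795 + 44944 + 22896)*(1/20123) = -3687/262 + 70635*(1/20123) = -3687/262 + 70635/20123 = -55687131/5272226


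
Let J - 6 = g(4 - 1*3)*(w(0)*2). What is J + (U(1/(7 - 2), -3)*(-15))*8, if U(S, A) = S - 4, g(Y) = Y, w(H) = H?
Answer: 462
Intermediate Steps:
U(S, A) = -4 + S
J = 6 (J = 6 + (4 - 1*3)*(0*2) = 6 + (4 - 3)*0 = 6 + 1*0 = 6 + 0 = 6)
J + (U(1/(7 - 2), -3)*(-15))*8 = 6 + ((-4 + 1/(7 - 2))*(-15))*8 = 6 + ((-4 + 1/5)*(-15))*8 = 6 + ((-4 + ⅕)*(-15))*8 = 6 - 19/5*(-15)*8 = 6 + 57*8 = 6 + 456 = 462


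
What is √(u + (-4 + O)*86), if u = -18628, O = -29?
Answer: I*√21466 ≈ 146.51*I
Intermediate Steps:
√(u + (-4 + O)*86) = √(-18628 + (-4 - 29)*86) = √(-18628 - 33*86) = √(-18628 - 2838) = √(-21466) = I*√21466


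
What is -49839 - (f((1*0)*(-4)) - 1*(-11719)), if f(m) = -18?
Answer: -61540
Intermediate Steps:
-49839 - (f((1*0)*(-4)) - 1*(-11719)) = -49839 - (-18 - 1*(-11719)) = -49839 - (-18 + 11719) = -49839 - 1*11701 = -49839 - 11701 = -61540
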